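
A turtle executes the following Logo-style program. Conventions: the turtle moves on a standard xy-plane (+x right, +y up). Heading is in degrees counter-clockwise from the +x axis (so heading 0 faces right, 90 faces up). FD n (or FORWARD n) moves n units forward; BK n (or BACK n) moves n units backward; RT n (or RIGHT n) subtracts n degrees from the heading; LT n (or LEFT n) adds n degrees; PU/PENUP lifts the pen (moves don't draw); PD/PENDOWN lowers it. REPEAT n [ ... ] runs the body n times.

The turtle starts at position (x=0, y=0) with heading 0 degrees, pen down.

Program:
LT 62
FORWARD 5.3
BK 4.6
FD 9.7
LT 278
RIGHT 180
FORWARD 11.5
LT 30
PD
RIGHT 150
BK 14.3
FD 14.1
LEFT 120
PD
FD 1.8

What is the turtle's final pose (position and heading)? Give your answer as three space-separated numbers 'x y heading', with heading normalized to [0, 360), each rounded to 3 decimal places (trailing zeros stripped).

Answer: -7.769 13.603 160

Derivation:
Executing turtle program step by step:
Start: pos=(0,0), heading=0, pen down
LT 62: heading 0 -> 62
FD 5.3: (0,0) -> (2.488,4.68) [heading=62, draw]
BK 4.6: (2.488,4.68) -> (0.329,0.618) [heading=62, draw]
FD 9.7: (0.329,0.618) -> (4.883,9.183) [heading=62, draw]
LT 278: heading 62 -> 340
RT 180: heading 340 -> 160
FD 11.5: (4.883,9.183) -> (-5.924,13.116) [heading=160, draw]
LT 30: heading 160 -> 190
PD: pen down
RT 150: heading 190 -> 40
BK 14.3: (-5.924,13.116) -> (-16.878,3.924) [heading=40, draw]
FD 14.1: (-16.878,3.924) -> (-6.077,12.987) [heading=40, draw]
LT 120: heading 40 -> 160
PD: pen down
FD 1.8: (-6.077,12.987) -> (-7.769,13.603) [heading=160, draw]
Final: pos=(-7.769,13.603), heading=160, 7 segment(s) drawn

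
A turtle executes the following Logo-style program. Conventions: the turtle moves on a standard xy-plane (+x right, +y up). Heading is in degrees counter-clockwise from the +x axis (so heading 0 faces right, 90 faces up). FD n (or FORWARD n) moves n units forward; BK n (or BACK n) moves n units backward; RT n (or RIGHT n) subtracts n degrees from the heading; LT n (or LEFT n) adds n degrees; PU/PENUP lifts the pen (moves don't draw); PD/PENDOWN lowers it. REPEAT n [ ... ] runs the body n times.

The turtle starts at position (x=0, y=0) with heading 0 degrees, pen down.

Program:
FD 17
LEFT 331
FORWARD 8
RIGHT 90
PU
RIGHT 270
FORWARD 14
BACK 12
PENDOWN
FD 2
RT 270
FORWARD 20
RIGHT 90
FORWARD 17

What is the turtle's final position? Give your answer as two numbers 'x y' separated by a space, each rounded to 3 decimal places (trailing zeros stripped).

Answer: 52.06 3.433

Derivation:
Executing turtle program step by step:
Start: pos=(0,0), heading=0, pen down
FD 17: (0,0) -> (17,0) [heading=0, draw]
LT 331: heading 0 -> 331
FD 8: (17,0) -> (23.997,-3.878) [heading=331, draw]
RT 90: heading 331 -> 241
PU: pen up
RT 270: heading 241 -> 331
FD 14: (23.997,-3.878) -> (36.242,-10.666) [heading=331, move]
BK 12: (36.242,-10.666) -> (25.746,-4.848) [heading=331, move]
PD: pen down
FD 2: (25.746,-4.848) -> (27.495,-5.818) [heading=331, draw]
RT 270: heading 331 -> 61
FD 20: (27.495,-5.818) -> (37.192,11.675) [heading=61, draw]
RT 90: heading 61 -> 331
FD 17: (37.192,11.675) -> (52.06,3.433) [heading=331, draw]
Final: pos=(52.06,3.433), heading=331, 5 segment(s) drawn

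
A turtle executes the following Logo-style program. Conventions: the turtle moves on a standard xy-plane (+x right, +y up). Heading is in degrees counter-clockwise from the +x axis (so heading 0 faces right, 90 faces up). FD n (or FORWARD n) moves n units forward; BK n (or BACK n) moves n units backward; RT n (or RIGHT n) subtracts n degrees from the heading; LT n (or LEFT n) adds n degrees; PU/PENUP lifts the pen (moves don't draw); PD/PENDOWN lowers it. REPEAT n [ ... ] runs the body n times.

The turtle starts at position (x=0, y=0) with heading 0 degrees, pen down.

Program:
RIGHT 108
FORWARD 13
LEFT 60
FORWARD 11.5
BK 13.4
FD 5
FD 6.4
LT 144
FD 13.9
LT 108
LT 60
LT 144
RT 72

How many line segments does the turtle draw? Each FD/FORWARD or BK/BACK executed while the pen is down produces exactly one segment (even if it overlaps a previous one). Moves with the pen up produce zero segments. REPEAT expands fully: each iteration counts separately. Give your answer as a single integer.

Executing turtle program step by step:
Start: pos=(0,0), heading=0, pen down
RT 108: heading 0 -> 252
FD 13: (0,0) -> (-4.017,-12.364) [heading=252, draw]
LT 60: heading 252 -> 312
FD 11.5: (-4.017,-12.364) -> (3.678,-20.91) [heading=312, draw]
BK 13.4: (3.678,-20.91) -> (-5.289,-10.952) [heading=312, draw]
FD 5: (-5.289,-10.952) -> (-1.943,-14.667) [heading=312, draw]
FD 6.4: (-1.943,-14.667) -> (2.34,-19.424) [heading=312, draw]
LT 144: heading 312 -> 96
FD 13.9: (2.34,-19.424) -> (0.887,-5.6) [heading=96, draw]
LT 108: heading 96 -> 204
LT 60: heading 204 -> 264
LT 144: heading 264 -> 48
RT 72: heading 48 -> 336
Final: pos=(0.887,-5.6), heading=336, 6 segment(s) drawn
Segments drawn: 6

Answer: 6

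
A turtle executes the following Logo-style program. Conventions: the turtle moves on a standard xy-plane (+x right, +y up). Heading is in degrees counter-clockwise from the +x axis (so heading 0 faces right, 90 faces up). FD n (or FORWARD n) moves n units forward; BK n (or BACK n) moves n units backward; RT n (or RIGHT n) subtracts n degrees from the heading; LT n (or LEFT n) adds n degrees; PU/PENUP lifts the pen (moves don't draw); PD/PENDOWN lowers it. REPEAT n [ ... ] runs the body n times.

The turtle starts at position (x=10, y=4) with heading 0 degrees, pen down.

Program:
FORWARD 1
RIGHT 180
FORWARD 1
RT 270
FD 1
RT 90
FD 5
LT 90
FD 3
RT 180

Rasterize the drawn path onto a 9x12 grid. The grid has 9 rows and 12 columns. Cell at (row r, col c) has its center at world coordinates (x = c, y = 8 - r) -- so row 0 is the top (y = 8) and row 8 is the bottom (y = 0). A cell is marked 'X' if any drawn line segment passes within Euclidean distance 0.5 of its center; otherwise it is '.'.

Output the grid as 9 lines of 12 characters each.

Answer: ............
............
............
............
..........XX
.....XXXXXX.
.....X......
.....X......
.....X......

Derivation:
Segment 0: (10,4) -> (11,4)
Segment 1: (11,4) -> (10,4)
Segment 2: (10,4) -> (10,3)
Segment 3: (10,3) -> (5,3)
Segment 4: (5,3) -> (5,-0)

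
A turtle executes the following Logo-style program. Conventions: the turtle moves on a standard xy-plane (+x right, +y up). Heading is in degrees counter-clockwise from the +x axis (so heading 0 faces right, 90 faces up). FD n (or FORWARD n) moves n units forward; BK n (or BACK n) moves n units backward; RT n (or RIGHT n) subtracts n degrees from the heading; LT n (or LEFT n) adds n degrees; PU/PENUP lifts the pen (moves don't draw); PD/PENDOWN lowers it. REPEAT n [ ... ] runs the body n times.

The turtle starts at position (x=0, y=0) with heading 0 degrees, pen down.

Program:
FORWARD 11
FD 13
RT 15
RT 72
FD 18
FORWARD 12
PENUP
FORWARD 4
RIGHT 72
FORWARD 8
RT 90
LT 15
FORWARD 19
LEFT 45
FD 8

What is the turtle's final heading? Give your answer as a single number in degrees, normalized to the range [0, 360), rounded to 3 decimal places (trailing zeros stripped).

Executing turtle program step by step:
Start: pos=(0,0), heading=0, pen down
FD 11: (0,0) -> (11,0) [heading=0, draw]
FD 13: (11,0) -> (24,0) [heading=0, draw]
RT 15: heading 0 -> 345
RT 72: heading 345 -> 273
FD 18: (24,0) -> (24.942,-17.975) [heading=273, draw]
FD 12: (24.942,-17.975) -> (25.57,-29.959) [heading=273, draw]
PU: pen up
FD 4: (25.57,-29.959) -> (25.779,-33.953) [heading=273, move]
RT 72: heading 273 -> 201
FD 8: (25.779,-33.953) -> (18.311,-36.82) [heading=201, move]
RT 90: heading 201 -> 111
LT 15: heading 111 -> 126
FD 19: (18.311,-36.82) -> (7.143,-21.449) [heading=126, move]
LT 45: heading 126 -> 171
FD 8: (7.143,-21.449) -> (-0.759,-20.198) [heading=171, move]
Final: pos=(-0.759,-20.198), heading=171, 4 segment(s) drawn

Answer: 171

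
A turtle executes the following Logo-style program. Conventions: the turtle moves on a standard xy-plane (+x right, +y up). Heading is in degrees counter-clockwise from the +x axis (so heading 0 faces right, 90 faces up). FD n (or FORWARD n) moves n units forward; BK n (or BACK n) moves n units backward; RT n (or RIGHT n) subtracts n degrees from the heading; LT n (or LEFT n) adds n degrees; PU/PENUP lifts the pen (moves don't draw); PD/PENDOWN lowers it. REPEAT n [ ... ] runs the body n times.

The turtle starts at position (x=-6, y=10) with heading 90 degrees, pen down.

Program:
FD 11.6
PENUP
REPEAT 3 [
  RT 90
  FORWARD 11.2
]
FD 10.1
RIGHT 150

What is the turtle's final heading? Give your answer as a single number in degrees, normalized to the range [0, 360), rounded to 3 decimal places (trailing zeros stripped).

Answer: 30

Derivation:
Executing turtle program step by step:
Start: pos=(-6,10), heading=90, pen down
FD 11.6: (-6,10) -> (-6,21.6) [heading=90, draw]
PU: pen up
REPEAT 3 [
  -- iteration 1/3 --
  RT 90: heading 90 -> 0
  FD 11.2: (-6,21.6) -> (5.2,21.6) [heading=0, move]
  -- iteration 2/3 --
  RT 90: heading 0 -> 270
  FD 11.2: (5.2,21.6) -> (5.2,10.4) [heading=270, move]
  -- iteration 3/3 --
  RT 90: heading 270 -> 180
  FD 11.2: (5.2,10.4) -> (-6,10.4) [heading=180, move]
]
FD 10.1: (-6,10.4) -> (-16.1,10.4) [heading=180, move]
RT 150: heading 180 -> 30
Final: pos=(-16.1,10.4), heading=30, 1 segment(s) drawn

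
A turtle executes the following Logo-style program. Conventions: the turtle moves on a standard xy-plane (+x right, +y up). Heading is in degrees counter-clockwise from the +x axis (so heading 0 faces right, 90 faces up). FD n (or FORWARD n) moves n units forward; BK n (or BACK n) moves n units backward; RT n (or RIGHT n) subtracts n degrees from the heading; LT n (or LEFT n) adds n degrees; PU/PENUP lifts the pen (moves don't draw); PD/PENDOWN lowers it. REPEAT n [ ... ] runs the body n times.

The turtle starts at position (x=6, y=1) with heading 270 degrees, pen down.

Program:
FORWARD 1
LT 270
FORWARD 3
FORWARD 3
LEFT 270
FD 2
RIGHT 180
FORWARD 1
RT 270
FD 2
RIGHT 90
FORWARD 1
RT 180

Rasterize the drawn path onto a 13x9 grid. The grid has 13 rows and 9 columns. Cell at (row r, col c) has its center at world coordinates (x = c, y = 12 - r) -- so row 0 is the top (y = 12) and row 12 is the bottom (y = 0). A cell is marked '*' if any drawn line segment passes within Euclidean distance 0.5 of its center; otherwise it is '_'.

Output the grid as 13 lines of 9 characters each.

Answer: _________
_________
_________
_________
_________
_________
_________
_________
_________
_________
*________
***___*__
*******__

Derivation:
Segment 0: (6,1) -> (6,0)
Segment 1: (6,0) -> (3,0)
Segment 2: (3,0) -> (0,0)
Segment 3: (0,0) -> (0,2)
Segment 4: (0,2) -> (0,1)
Segment 5: (0,1) -> (2,1)
Segment 6: (2,1) -> (2,0)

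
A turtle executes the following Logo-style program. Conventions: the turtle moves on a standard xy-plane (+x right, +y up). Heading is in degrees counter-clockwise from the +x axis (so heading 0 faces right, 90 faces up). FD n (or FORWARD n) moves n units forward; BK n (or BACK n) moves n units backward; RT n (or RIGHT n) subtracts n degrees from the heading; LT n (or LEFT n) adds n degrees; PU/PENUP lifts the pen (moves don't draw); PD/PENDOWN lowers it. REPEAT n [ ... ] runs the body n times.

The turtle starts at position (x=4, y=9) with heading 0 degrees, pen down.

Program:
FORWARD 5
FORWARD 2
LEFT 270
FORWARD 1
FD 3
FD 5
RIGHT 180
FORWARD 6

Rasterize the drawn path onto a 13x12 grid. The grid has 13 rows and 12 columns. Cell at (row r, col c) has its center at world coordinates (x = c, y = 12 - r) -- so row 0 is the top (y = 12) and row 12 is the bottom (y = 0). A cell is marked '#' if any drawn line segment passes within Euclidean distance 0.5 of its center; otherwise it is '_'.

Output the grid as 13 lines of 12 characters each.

Segment 0: (4,9) -> (9,9)
Segment 1: (9,9) -> (11,9)
Segment 2: (11,9) -> (11,8)
Segment 3: (11,8) -> (11,5)
Segment 4: (11,5) -> (11,0)
Segment 5: (11,0) -> (11,6)

Answer: ____________
____________
____________
____########
___________#
___________#
___________#
___________#
___________#
___________#
___________#
___________#
___________#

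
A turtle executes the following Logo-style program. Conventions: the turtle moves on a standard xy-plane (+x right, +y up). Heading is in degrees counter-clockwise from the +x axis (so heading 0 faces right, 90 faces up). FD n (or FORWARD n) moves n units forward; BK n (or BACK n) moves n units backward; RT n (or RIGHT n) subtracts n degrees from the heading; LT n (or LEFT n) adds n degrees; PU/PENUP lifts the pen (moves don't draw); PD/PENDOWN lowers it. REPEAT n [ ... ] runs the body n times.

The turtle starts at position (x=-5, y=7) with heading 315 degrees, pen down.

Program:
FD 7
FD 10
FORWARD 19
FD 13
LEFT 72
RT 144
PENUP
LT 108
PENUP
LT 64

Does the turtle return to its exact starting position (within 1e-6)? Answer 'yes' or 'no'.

Executing turtle program step by step:
Start: pos=(-5,7), heading=315, pen down
FD 7: (-5,7) -> (-0.05,2.05) [heading=315, draw]
FD 10: (-0.05,2.05) -> (7.021,-5.021) [heading=315, draw]
FD 19: (7.021,-5.021) -> (20.456,-18.456) [heading=315, draw]
FD 13: (20.456,-18.456) -> (29.648,-27.648) [heading=315, draw]
LT 72: heading 315 -> 27
RT 144: heading 27 -> 243
PU: pen up
LT 108: heading 243 -> 351
PU: pen up
LT 64: heading 351 -> 55
Final: pos=(29.648,-27.648), heading=55, 4 segment(s) drawn

Start position: (-5, 7)
Final position: (29.648, -27.648)
Distance = 49; >= 1e-6 -> NOT closed

Answer: no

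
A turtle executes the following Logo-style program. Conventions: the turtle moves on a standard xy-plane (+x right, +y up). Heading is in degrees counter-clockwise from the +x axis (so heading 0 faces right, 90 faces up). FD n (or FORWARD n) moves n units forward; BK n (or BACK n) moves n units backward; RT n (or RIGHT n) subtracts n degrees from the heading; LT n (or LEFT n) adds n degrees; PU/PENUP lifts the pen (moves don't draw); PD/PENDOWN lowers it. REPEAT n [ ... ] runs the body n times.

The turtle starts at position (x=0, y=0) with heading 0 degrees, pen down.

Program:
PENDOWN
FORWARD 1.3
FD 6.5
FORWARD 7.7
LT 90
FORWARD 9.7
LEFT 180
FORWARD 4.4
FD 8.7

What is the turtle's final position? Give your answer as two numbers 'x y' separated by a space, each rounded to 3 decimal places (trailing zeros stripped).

Executing turtle program step by step:
Start: pos=(0,0), heading=0, pen down
PD: pen down
FD 1.3: (0,0) -> (1.3,0) [heading=0, draw]
FD 6.5: (1.3,0) -> (7.8,0) [heading=0, draw]
FD 7.7: (7.8,0) -> (15.5,0) [heading=0, draw]
LT 90: heading 0 -> 90
FD 9.7: (15.5,0) -> (15.5,9.7) [heading=90, draw]
LT 180: heading 90 -> 270
FD 4.4: (15.5,9.7) -> (15.5,5.3) [heading=270, draw]
FD 8.7: (15.5,5.3) -> (15.5,-3.4) [heading=270, draw]
Final: pos=(15.5,-3.4), heading=270, 6 segment(s) drawn

Answer: 15.5 -3.4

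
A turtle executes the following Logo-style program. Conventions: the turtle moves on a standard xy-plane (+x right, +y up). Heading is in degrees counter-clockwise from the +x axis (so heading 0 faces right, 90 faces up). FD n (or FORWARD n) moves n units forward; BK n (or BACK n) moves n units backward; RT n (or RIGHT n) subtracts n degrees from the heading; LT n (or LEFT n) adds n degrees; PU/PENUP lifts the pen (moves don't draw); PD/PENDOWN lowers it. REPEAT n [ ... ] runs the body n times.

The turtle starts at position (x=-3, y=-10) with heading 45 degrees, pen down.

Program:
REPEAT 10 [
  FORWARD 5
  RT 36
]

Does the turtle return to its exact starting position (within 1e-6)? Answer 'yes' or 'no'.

Executing turtle program step by step:
Start: pos=(-3,-10), heading=45, pen down
REPEAT 10 [
  -- iteration 1/10 --
  FD 5: (-3,-10) -> (0.536,-6.464) [heading=45, draw]
  RT 36: heading 45 -> 9
  -- iteration 2/10 --
  FD 5: (0.536,-6.464) -> (5.474,-5.682) [heading=9, draw]
  RT 36: heading 9 -> 333
  -- iteration 3/10 --
  FD 5: (5.474,-5.682) -> (9.929,-7.952) [heading=333, draw]
  RT 36: heading 333 -> 297
  -- iteration 4/10 --
  FD 5: (9.929,-7.952) -> (12.199,-12.407) [heading=297, draw]
  RT 36: heading 297 -> 261
  -- iteration 5/10 --
  FD 5: (12.199,-12.407) -> (11.417,-17.346) [heading=261, draw]
  RT 36: heading 261 -> 225
  -- iteration 6/10 --
  FD 5: (11.417,-17.346) -> (7.881,-20.881) [heading=225, draw]
  RT 36: heading 225 -> 189
  -- iteration 7/10 --
  FD 5: (7.881,-20.881) -> (2.943,-21.663) [heading=189, draw]
  RT 36: heading 189 -> 153
  -- iteration 8/10 --
  FD 5: (2.943,-21.663) -> (-1.512,-19.393) [heading=153, draw]
  RT 36: heading 153 -> 117
  -- iteration 9/10 --
  FD 5: (-1.512,-19.393) -> (-3.782,-14.938) [heading=117, draw]
  RT 36: heading 117 -> 81
  -- iteration 10/10 --
  FD 5: (-3.782,-14.938) -> (-3,-10) [heading=81, draw]
  RT 36: heading 81 -> 45
]
Final: pos=(-3,-10), heading=45, 10 segment(s) drawn

Start position: (-3, -10)
Final position: (-3, -10)
Distance = 0; < 1e-6 -> CLOSED

Answer: yes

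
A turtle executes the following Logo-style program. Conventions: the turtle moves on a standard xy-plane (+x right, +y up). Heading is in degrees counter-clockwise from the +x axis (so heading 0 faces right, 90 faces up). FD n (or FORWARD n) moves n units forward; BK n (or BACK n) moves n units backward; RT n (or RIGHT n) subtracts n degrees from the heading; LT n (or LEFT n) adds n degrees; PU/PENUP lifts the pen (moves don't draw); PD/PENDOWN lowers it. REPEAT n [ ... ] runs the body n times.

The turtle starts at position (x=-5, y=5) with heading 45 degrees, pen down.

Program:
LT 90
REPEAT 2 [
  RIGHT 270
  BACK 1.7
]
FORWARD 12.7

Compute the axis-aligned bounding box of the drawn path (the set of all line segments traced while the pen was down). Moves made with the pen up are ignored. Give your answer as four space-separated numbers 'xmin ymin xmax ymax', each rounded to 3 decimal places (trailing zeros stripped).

Answer: -5 -1.576 3.98 7.404

Derivation:
Executing turtle program step by step:
Start: pos=(-5,5), heading=45, pen down
LT 90: heading 45 -> 135
REPEAT 2 [
  -- iteration 1/2 --
  RT 270: heading 135 -> 225
  BK 1.7: (-5,5) -> (-3.798,6.202) [heading=225, draw]
  -- iteration 2/2 --
  RT 270: heading 225 -> 315
  BK 1.7: (-3.798,6.202) -> (-5,7.404) [heading=315, draw]
]
FD 12.7: (-5,7.404) -> (3.98,-1.576) [heading=315, draw]
Final: pos=(3.98,-1.576), heading=315, 3 segment(s) drawn

Segment endpoints: x in {-5, -3.798, 3.98}, y in {-1.576, 5, 6.202, 7.404}
xmin=-5, ymin=-1.576, xmax=3.98, ymax=7.404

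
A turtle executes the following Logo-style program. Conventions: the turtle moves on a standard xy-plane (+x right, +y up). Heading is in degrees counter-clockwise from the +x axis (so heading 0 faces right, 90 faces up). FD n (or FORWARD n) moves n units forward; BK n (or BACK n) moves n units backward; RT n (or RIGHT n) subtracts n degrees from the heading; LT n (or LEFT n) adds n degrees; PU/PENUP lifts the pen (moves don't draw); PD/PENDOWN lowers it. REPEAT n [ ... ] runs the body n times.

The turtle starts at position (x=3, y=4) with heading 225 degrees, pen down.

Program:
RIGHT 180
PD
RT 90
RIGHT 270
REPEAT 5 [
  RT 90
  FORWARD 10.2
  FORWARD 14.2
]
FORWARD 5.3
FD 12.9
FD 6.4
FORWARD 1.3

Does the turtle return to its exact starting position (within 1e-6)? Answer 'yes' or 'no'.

Executing turtle program step by step:
Start: pos=(3,4), heading=225, pen down
RT 180: heading 225 -> 45
PD: pen down
RT 90: heading 45 -> 315
RT 270: heading 315 -> 45
REPEAT 5 [
  -- iteration 1/5 --
  RT 90: heading 45 -> 315
  FD 10.2: (3,4) -> (10.212,-3.212) [heading=315, draw]
  FD 14.2: (10.212,-3.212) -> (20.253,-13.253) [heading=315, draw]
  -- iteration 2/5 --
  RT 90: heading 315 -> 225
  FD 10.2: (20.253,-13.253) -> (13.041,-20.466) [heading=225, draw]
  FD 14.2: (13.041,-20.466) -> (3,-30.507) [heading=225, draw]
  -- iteration 3/5 --
  RT 90: heading 225 -> 135
  FD 10.2: (3,-30.507) -> (-4.212,-23.294) [heading=135, draw]
  FD 14.2: (-4.212,-23.294) -> (-14.253,-13.253) [heading=135, draw]
  -- iteration 4/5 --
  RT 90: heading 135 -> 45
  FD 10.2: (-14.253,-13.253) -> (-7.041,-6.041) [heading=45, draw]
  FD 14.2: (-7.041,-6.041) -> (3,4) [heading=45, draw]
  -- iteration 5/5 --
  RT 90: heading 45 -> 315
  FD 10.2: (3,4) -> (10.212,-3.212) [heading=315, draw]
  FD 14.2: (10.212,-3.212) -> (20.253,-13.253) [heading=315, draw]
]
FD 5.3: (20.253,-13.253) -> (24.001,-17.001) [heading=315, draw]
FD 12.9: (24.001,-17.001) -> (33.123,-26.123) [heading=315, draw]
FD 6.4: (33.123,-26.123) -> (37.648,-30.648) [heading=315, draw]
FD 1.3: (37.648,-30.648) -> (38.567,-31.567) [heading=315, draw]
Final: pos=(38.567,-31.567), heading=315, 14 segment(s) drawn

Start position: (3, 4)
Final position: (38.567, -31.567)
Distance = 50.3; >= 1e-6 -> NOT closed

Answer: no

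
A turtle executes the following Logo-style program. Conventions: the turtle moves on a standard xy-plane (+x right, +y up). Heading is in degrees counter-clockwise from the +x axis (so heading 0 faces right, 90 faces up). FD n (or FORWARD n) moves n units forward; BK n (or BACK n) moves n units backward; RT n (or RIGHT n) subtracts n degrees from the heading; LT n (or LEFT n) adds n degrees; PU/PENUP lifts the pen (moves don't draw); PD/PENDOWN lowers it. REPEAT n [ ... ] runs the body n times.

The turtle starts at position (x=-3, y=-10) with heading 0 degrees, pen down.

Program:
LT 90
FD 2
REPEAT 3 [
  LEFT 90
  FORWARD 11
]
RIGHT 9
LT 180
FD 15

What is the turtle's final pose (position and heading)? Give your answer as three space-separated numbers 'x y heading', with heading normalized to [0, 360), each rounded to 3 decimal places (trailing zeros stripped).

Answer: -17.815 -16.653 171

Derivation:
Executing turtle program step by step:
Start: pos=(-3,-10), heading=0, pen down
LT 90: heading 0 -> 90
FD 2: (-3,-10) -> (-3,-8) [heading=90, draw]
REPEAT 3 [
  -- iteration 1/3 --
  LT 90: heading 90 -> 180
  FD 11: (-3,-8) -> (-14,-8) [heading=180, draw]
  -- iteration 2/3 --
  LT 90: heading 180 -> 270
  FD 11: (-14,-8) -> (-14,-19) [heading=270, draw]
  -- iteration 3/3 --
  LT 90: heading 270 -> 0
  FD 11: (-14,-19) -> (-3,-19) [heading=0, draw]
]
RT 9: heading 0 -> 351
LT 180: heading 351 -> 171
FD 15: (-3,-19) -> (-17.815,-16.653) [heading=171, draw]
Final: pos=(-17.815,-16.653), heading=171, 5 segment(s) drawn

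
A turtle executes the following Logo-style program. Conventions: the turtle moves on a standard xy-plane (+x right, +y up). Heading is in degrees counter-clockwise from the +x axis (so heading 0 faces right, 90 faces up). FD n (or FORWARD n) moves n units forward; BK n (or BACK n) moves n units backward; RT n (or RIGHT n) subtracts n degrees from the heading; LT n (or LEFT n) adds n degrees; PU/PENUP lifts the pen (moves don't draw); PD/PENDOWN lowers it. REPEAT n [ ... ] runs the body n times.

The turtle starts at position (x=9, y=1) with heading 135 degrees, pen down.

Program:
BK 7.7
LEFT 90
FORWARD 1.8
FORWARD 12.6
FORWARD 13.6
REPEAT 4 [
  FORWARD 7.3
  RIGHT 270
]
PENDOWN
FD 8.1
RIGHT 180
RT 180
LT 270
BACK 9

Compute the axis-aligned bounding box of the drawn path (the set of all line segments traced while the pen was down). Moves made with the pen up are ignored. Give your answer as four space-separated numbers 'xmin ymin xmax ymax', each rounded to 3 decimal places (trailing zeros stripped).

Answer: -11.082 -36.335 14.445 1

Derivation:
Executing turtle program step by step:
Start: pos=(9,1), heading=135, pen down
BK 7.7: (9,1) -> (14.445,-4.445) [heading=135, draw]
LT 90: heading 135 -> 225
FD 1.8: (14.445,-4.445) -> (13.172,-5.718) [heading=225, draw]
FD 12.6: (13.172,-5.718) -> (4.262,-14.627) [heading=225, draw]
FD 13.6: (4.262,-14.627) -> (-5.354,-24.244) [heading=225, draw]
REPEAT 4 [
  -- iteration 1/4 --
  FD 7.3: (-5.354,-24.244) -> (-10.516,-29.406) [heading=225, draw]
  RT 270: heading 225 -> 315
  -- iteration 2/4 --
  FD 7.3: (-10.516,-29.406) -> (-5.354,-34.567) [heading=315, draw]
  RT 270: heading 315 -> 45
  -- iteration 3/4 --
  FD 7.3: (-5.354,-34.567) -> (-0.192,-29.406) [heading=45, draw]
  RT 270: heading 45 -> 135
  -- iteration 4/4 --
  FD 7.3: (-0.192,-29.406) -> (-5.354,-24.244) [heading=135, draw]
  RT 270: heading 135 -> 225
]
PD: pen down
FD 8.1: (-5.354,-24.244) -> (-11.082,-29.971) [heading=225, draw]
RT 180: heading 225 -> 45
RT 180: heading 45 -> 225
LT 270: heading 225 -> 135
BK 9: (-11.082,-29.971) -> (-4.718,-36.335) [heading=135, draw]
Final: pos=(-4.718,-36.335), heading=135, 10 segment(s) drawn

Segment endpoints: x in {-11.082, -10.516, -5.354, -5.354, -4.718, -0.192, 4.262, 9, 13.172, 14.445}, y in {-36.335, -34.567, -29.971, -29.406, -24.244, -14.627, -5.718, -4.445, 1}
xmin=-11.082, ymin=-36.335, xmax=14.445, ymax=1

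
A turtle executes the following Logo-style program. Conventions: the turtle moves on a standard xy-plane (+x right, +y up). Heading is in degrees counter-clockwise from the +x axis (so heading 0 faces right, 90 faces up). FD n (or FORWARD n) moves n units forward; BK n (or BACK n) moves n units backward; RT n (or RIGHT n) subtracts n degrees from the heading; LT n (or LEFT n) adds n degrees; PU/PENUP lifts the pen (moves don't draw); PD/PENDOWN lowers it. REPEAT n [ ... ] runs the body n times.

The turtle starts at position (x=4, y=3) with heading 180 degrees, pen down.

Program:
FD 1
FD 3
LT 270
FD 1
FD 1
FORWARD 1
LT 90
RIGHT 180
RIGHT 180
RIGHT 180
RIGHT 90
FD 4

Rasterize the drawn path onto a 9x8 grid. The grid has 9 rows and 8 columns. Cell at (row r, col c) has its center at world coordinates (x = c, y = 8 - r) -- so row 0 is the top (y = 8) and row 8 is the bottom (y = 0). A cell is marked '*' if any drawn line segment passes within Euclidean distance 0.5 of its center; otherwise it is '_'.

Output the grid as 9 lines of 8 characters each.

Answer: ________
________
*_______
*_______
*_______
*****___
*_______
________
________

Derivation:
Segment 0: (4,3) -> (3,3)
Segment 1: (3,3) -> (0,3)
Segment 2: (0,3) -> (0,4)
Segment 3: (0,4) -> (0,5)
Segment 4: (0,5) -> (0,6)
Segment 5: (0,6) -> (0,2)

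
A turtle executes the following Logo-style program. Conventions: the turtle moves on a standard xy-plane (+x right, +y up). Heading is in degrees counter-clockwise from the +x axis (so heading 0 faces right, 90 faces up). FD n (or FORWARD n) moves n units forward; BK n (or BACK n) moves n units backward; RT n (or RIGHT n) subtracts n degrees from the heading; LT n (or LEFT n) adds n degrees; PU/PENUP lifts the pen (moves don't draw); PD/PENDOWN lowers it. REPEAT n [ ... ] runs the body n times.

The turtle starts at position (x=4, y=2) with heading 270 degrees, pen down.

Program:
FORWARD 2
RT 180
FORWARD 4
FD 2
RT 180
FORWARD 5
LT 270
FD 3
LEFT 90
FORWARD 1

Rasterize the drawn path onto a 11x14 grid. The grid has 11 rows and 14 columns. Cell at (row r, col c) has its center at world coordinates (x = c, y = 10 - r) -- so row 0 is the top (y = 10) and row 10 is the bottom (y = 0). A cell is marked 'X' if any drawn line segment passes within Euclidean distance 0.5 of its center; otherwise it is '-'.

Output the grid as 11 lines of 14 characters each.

Answer: --------------
--------------
--------------
--------------
----X---------
----X---------
----X---------
----X---------
----X---------
-XXXX---------
-X--X---------

Derivation:
Segment 0: (4,2) -> (4,0)
Segment 1: (4,0) -> (4,4)
Segment 2: (4,4) -> (4,6)
Segment 3: (4,6) -> (4,1)
Segment 4: (4,1) -> (1,1)
Segment 5: (1,1) -> (1,0)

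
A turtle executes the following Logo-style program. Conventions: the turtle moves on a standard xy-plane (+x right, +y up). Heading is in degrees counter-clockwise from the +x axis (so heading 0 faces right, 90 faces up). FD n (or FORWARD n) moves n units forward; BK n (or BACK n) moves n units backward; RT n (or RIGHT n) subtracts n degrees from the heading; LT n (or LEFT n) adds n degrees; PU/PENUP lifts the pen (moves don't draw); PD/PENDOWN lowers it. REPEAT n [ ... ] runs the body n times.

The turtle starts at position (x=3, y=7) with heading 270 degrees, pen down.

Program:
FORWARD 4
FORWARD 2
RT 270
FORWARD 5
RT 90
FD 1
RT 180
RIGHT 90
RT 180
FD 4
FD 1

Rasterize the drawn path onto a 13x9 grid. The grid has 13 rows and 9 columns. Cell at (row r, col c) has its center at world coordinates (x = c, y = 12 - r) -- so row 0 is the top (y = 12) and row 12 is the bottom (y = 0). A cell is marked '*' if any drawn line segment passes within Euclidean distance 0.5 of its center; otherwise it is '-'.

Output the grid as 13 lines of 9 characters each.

Segment 0: (3,7) -> (3,3)
Segment 1: (3,3) -> (3,1)
Segment 2: (3,1) -> (8,1)
Segment 3: (8,1) -> (8,0)
Segment 4: (8,0) -> (4,-0)
Segment 5: (4,-0) -> (3,-0)

Answer: ---------
---------
---------
---------
---------
---*-----
---*-----
---*-----
---*-----
---*-----
---*-----
---******
---******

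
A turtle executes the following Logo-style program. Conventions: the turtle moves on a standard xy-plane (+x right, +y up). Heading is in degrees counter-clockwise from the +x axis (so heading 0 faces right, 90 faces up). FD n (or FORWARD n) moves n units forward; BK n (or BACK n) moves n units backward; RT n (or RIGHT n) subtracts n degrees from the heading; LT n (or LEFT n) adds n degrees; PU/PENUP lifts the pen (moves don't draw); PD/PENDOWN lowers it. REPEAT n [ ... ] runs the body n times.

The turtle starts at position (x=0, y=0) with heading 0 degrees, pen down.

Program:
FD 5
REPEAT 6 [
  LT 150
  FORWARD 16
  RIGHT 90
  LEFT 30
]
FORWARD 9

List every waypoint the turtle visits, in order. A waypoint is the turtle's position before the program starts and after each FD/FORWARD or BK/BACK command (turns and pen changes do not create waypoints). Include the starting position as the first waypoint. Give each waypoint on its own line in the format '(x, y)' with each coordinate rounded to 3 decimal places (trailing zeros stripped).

Answer: (0, 0)
(5, 0)
(-8.856, 8)
(-16.856, -5.856)
(-3, -13.856)
(5, 0)
(-8.856, 8)
(-16.856, -5.856)
(-25.856, -5.856)

Derivation:
Executing turtle program step by step:
Start: pos=(0,0), heading=0, pen down
FD 5: (0,0) -> (5,0) [heading=0, draw]
REPEAT 6 [
  -- iteration 1/6 --
  LT 150: heading 0 -> 150
  FD 16: (5,0) -> (-8.856,8) [heading=150, draw]
  RT 90: heading 150 -> 60
  LT 30: heading 60 -> 90
  -- iteration 2/6 --
  LT 150: heading 90 -> 240
  FD 16: (-8.856,8) -> (-16.856,-5.856) [heading=240, draw]
  RT 90: heading 240 -> 150
  LT 30: heading 150 -> 180
  -- iteration 3/6 --
  LT 150: heading 180 -> 330
  FD 16: (-16.856,-5.856) -> (-3,-13.856) [heading=330, draw]
  RT 90: heading 330 -> 240
  LT 30: heading 240 -> 270
  -- iteration 4/6 --
  LT 150: heading 270 -> 60
  FD 16: (-3,-13.856) -> (5,0) [heading=60, draw]
  RT 90: heading 60 -> 330
  LT 30: heading 330 -> 0
  -- iteration 5/6 --
  LT 150: heading 0 -> 150
  FD 16: (5,0) -> (-8.856,8) [heading=150, draw]
  RT 90: heading 150 -> 60
  LT 30: heading 60 -> 90
  -- iteration 6/6 --
  LT 150: heading 90 -> 240
  FD 16: (-8.856,8) -> (-16.856,-5.856) [heading=240, draw]
  RT 90: heading 240 -> 150
  LT 30: heading 150 -> 180
]
FD 9: (-16.856,-5.856) -> (-25.856,-5.856) [heading=180, draw]
Final: pos=(-25.856,-5.856), heading=180, 8 segment(s) drawn
Waypoints (9 total):
(0, 0)
(5, 0)
(-8.856, 8)
(-16.856, -5.856)
(-3, -13.856)
(5, 0)
(-8.856, 8)
(-16.856, -5.856)
(-25.856, -5.856)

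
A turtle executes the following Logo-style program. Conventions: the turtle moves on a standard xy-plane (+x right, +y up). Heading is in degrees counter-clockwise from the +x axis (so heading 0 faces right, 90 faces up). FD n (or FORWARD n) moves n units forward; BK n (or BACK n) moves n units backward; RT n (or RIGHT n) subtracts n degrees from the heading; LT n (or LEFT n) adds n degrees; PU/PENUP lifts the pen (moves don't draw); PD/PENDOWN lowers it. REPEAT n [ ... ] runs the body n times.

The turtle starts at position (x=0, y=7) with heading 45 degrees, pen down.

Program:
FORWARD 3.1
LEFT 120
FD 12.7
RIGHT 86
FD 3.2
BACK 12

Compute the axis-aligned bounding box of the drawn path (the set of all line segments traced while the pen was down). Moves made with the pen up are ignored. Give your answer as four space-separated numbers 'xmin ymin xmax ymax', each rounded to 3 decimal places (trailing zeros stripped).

Executing turtle program step by step:
Start: pos=(0,7), heading=45, pen down
FD 3.1: (0,7) -> (2.192,9.192) [heading=45, draw]
LT 120: heading 45 -> 165
FD 12.7: (2.192,9.192) -> (-10.075,12.479) [heading=165, draw]
RT 86: heading 165 -> 79
FD 3.2: (-10.075,12.479) -> (-9.465,15.62) [heading=79, draw]
BK 12: (-9.465,15.62) -> (-11.754,3.841) [heading=79, draw]
Final: pos=(-11.754,3.841), heading=79, 4 segment(s) drawn

Segment endpoints: x in {-11.754, -10.075, -9.465, 0, 2.192}, y in {3.841, 7, 9.192, 12.479, 15.62}
xmin=-11.754, ymin=3.841, xmax=2.192, ymax=15.62

Answer: -11.754 3.841 2.192 15.62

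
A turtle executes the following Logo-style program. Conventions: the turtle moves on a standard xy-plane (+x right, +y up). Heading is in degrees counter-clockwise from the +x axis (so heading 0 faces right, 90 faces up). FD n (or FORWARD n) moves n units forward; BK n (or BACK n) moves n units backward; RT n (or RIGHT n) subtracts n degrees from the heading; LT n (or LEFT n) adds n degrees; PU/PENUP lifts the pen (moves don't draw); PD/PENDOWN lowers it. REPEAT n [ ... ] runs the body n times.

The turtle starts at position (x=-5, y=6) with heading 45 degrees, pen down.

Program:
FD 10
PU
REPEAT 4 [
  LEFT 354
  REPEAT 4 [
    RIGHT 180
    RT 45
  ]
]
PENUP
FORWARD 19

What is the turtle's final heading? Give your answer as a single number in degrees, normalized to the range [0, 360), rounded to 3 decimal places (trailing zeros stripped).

Answer: 21

Derivation:
Executing turtle program step by step:
Start: pos=(-5,6), heading=45, pen down
FD 10: (-5,6) -> (2.071,13.071) [heading=45, draw]
PU: pen up
REPEAT 4 [
  -- iteration 1/4 --
  LT 354: heading 45 -> 39
  REPEAT 4 [
    -- iteration 1/4 --
    RT 180: heading 39 -> 219
    RT 45: heading 219 -> 174
    -- iteration 2/4 --
    RT 180: heading 174 -> 354
    RT 45: heading 354 -> 309
    -- iteration 3/4 --
    RT 180: heading 309 -> 129
    RT 45: heading 129 -> 84
    -- iteration 4/4 --
    RT 180: heading 84 -> 264
    RT 45: heading 264 -> 219
  ]
  -- iteration 2/4 --
  LT 354: heading 219 -> 213
  REPEAT 4 [
    -- iteration 1/4 --
    RT 180: heading 213 -> 33
    RT 45: heading 33 -> 348
    -- iteration 2/4 --
    RT 180: heading 348 -> 168
    RT 45: heading 168 -> 123
    -- iteration 3/4 --
    RT 180: heading 123 -> 303
    RT 45: heading 303 -> 258
    -- iteration 4/4 --
    RT 180: heading 258 -> 78
    RT 45: heading 78 -> 33
  ]
  -- iteration 3/4 --
  LT 354: heading 33 -> 27
  REPEAT 4 [
    -- iteration 1/4 --
    RT 180: heading 27 -> 207
    RT 45: heading 207 -> 162
    -- iteration 2/4 --
    RT 180: heading 162 -> 342
    RT 45: heading 342 -> 297
    -- iteration 3/4 --
    RT 180: heading 297 -> 117
    RT 45: heading 117 -> 72
    -- iteration 4/4 --
    RT 180: heading 72 -> 252
    RT 45: heading 252 -> 207
  ]
  -- iteration 4/4 --
  LT 354: heading 207 -> 201
  REPEAT 4 [
    -- iteration 1/4 --
    RT 180: heading 201 -> 21
    RT 45: heading 21 -> 336
    -- iteration 2/4 --
    RT 180: heading 336 -> 156
    RT 45: heading 156 -> 111
    -- iteration 3/4 --
    RT 180: heading 111 -> 291
    RT 45: heading 291 -> 246
    -- iteration 4/4 --
    RT 180: heading 246 -> 66
    RT 45: heading 66 -> 21
  ]
]
PU: pen up
FD 19: (2.071,13.071) -> (19.809,19.88) [heading=21, move]
Final: pos=(19.809,19.88), heading=21, 1 segment(s) drawn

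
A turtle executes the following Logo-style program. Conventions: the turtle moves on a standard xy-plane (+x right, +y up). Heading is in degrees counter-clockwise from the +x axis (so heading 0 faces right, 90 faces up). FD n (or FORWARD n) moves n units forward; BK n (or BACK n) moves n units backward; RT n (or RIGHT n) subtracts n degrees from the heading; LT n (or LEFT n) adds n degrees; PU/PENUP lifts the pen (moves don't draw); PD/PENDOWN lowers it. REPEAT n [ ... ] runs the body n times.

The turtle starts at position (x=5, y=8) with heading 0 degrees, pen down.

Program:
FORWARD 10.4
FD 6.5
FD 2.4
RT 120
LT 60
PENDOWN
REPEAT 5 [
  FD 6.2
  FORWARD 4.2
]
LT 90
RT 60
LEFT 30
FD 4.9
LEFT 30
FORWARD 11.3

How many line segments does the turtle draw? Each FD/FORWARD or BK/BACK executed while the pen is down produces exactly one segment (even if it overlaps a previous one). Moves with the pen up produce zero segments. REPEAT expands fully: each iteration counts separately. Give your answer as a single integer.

Executing turtle program step by step:
Start: pos=(5,8), heading=0, pen down
FD 10.4: (5,8) -> (15.4,8) [heading=0, draw]
FD 6.5: (15.4,8) -> (21.9,8) [heading=0, draw]
FD 2.4: (21.9,8) -> (24.3,8) [heading=0, draw]
RT 120: heading 0 -> 240
LT 60: heading 240 -> 300
PD: pen down
REPEAT 5 [
  -- iteration 1/5 --
  FD 6.2: (24.3,8) -> (27.4,2.631) [heading=300, draw]
  FD 4.2: (27.4,2.631) -> (29.5,-1.007) [heading=300, draw]
  -- iteration 2/5 --
  FD 6.2: (29.5,-1.007) -> (32.6,-6.376) [heading=300, draw]
  FD 4.2: (32.6,-6.376) -> (34.7,-10.013) [heading=300, draw]
  -- iteration 3/5 --
  FD 6.2: (34.7,-10.013) -> (37.8,-15.383) [heading=300, draw]
  FD 4.2: (37.8,-15.383) -> (39.9,-19.02) [heading=300, draw]
  -- iteration 4/5 --
  FD 6.2: (39.9,-19.02) -> (43,-24.389) [heading=300, draw]
  FD 4.2: (43,-24.389) -> (45.1,-28.027) [heading=300, draw]
  -- iteration 5/5 --
  FD 6.2: (45.1,-28.027) -> (48.2,-33.396) [heading=300, draw]
  FD 4.2: (48.2,-33.396) -> (50.3,-37.033) [heading=300, draw]
]
LT 90: heading 300 -> 30
RT 60: heading 30 -> 330
LT 30: heading 330 -> 0
FD 4.9: (50.3,-37.033) -> (55.2,-37.033) [heading=0, draw]
LT 30: heading 0 -> 30
FD 11.3: (55.2,-37.033) -> (64.986,-31.383) [heading=30, draw]
Final: pos=(64.986,-31.383), heading=30, 15 segment(s) drawn
Segments drawn: 15

Answer: 15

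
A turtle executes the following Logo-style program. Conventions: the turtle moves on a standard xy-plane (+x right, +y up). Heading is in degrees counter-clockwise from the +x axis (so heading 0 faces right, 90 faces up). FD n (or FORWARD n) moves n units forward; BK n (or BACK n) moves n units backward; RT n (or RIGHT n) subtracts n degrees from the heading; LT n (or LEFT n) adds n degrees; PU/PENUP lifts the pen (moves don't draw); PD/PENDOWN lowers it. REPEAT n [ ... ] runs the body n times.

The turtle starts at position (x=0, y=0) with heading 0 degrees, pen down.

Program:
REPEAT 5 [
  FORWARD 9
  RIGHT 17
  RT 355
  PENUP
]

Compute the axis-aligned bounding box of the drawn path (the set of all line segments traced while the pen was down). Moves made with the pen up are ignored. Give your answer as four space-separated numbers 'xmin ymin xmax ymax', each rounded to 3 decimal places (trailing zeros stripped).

Answer: 0 0 9 0

Derivation:
Executing turtle program step by step:
Start: pos=(0,0), heading=0, pen down
REPEAT 5 [
  -- iteration 1/5 --
  FD 9: (0,0) -> (9,0) [heading=0, draw]
  RT 17: heading 0 -> 343
  RT 355: heading 343 -> 348
  PU: pen up
  -- iteration 2/5 --
  FD 9: (9,0) -> (17.803,-1.871) [heading=348, move]
  RT 17: heading 348 -> 331
  RT 355: heading 331 -> 336
  PU: pen up
  -- iteration 3/5 --
  FD 9: (17.803,-1.871) -> (26.025,-5.532) [heading=336, move]
  RT 17: heading 336 -> 319
  RT 355: heading 319 -> 324
  PU: pen up
  -- iteration 4/5 --
  FD 9: (26.025,-5.532) -> (33.306,-10.822) [heading=324, move]
  RT 17: heading 324 -> 307
  RT 355: heading 307 -> 312
  PU: pen up
  -- iteration 5/5 --
  FD 9: (33.306,-10.822) -> (39.329,-17.51) [heading=312, move]
  RT 17: heading 312 -> 295
  RT 355: heading 295 -> 300
  PU: pen up
]
Final: pos=(39.329,-17.51), heading=300, 1 segment(s) drawn

Segment endpoints: x in {0, 9}, y in {0}
xmin=0, ymin=0, xmax=9, ymax=0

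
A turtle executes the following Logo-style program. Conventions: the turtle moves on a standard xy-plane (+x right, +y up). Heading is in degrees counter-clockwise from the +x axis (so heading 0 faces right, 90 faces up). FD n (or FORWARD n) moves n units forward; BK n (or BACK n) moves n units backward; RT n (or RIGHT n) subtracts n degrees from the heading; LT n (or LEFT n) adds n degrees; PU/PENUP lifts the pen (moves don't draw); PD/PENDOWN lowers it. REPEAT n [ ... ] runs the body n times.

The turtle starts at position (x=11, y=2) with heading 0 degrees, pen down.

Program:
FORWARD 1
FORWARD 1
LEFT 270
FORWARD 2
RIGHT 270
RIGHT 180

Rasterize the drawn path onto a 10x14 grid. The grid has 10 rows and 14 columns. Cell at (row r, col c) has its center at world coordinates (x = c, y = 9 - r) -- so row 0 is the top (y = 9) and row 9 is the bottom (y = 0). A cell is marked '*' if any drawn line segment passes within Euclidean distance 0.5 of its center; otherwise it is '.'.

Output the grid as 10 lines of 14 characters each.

Segment 0: (11,2) -> (12,2)
Segment 1: (12,2) -> (13,2)
Segment 2: (13,2) -> (13,0)

Answer: ..............
..............
..............
..............
..............
..............
..............
...........***
.............*
.............*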